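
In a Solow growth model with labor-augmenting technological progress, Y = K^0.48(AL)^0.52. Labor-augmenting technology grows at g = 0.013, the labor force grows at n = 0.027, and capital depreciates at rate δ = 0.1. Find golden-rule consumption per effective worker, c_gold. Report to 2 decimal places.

c_gold ≈ 1.62

Capital per effective worker breaks even when investment replaces (n + g + δ)·k; here n + g + δ = 0.14.
At the golden rule the marginal product of capital equals n+g+δ: 0.48·k^(0.48−1) = 0.14. Solving, k_gold = (0.48/0.14)^(1/0.52) ≈ 10.6921.
y_gold = 10.6921^0.48 ≈ 3.1185.
c_gold = y_gold − (n+g+δ)·k_gold = 3.1185 − 0.14·10.6921 ≈ 1.6216.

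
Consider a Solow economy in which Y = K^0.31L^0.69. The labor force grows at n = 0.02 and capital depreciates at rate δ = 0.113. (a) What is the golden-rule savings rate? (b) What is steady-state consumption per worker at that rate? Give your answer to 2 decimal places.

(a) s_gold = 0.31; (b) c_gold ≈ 1.01

The effective depreciation rate is n + δ = 0.02 + 0.113 = 0.133.
For Cobb-Douglas, s_gold equals capital's share: s_gold = 0.31.
Golden rule sets MPK = n+δ: 0.31·k^(0.31−1) = 0.133, so k_gold = (0.31/0.133)^(1/0.69) ≈ 3.4090.
y_gold = 3.4090^0.31 ≈ 1.4626; c_gold = (1−0.31)·y_gold ≈ 1.0092.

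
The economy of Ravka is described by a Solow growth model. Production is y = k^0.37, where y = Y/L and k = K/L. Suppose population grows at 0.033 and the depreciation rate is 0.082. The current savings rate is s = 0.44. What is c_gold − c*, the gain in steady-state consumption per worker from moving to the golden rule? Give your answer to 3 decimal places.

Δc ≈ 0.020

Break-even investment rate: n + δ = 0.033 + 0.082 = 0.115.
Current steady state (s = 0.44): k* = (0.44/0.115)^(1/0.63) ≈ 8.4141, y* = 8.4141^0.37 ≈ 2.1991, c* = (1−0.44)·2.1991 ≈ 1.2315.
At the golden rule the marginal product of capital equals n+δ: 0.37·k^(0.37−1) = 0.115. Solving, k_gold = (0.37/0.115)^(1/0.63) ≈ 6.3909.
y_gold = 6.3909^0.37 ≈ 1.9864, c_gold = y_gold − 0.115·k_gold ≈ 1.2514.
Gain: Δc = 1.2514 − 1.2315 ≈ 0.0199.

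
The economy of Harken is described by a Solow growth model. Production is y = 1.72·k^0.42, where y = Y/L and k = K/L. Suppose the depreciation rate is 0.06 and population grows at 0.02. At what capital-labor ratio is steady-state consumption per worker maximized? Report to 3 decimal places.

k_gold ≈ 44.436

Capital per worker breaks even when investment replaces (n + δ)·k; here n + δ = 0.08.
Golden rule sets MPK = n+δ: 0.42·1.72·k^(0.42−1) = 0.08, so k_gold = (0.42·1.72/0.08)^(1/0.58) ≈ 44.4363.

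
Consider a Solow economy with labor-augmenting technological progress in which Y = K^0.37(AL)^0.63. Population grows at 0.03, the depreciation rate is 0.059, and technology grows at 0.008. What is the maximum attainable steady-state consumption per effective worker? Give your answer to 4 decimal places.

c_gold ≈ 1.3830

The effective depreciation rate is n + g + δ = 0.03 + 0.008 + 0.059 = 0.097.
Maximizing c = f(k) − (n+g+δ)·k gives f'(k) = n+g+δ, i.e. 0.37·k^(0.37−1) = 0.097, so k_gold = (0.37/0.097)^(1/0.63) ≈ 8.3735.
y_gold = 8.3735^0.37 ≈ 2.1952.
c_gold = y_gold − (n+g+δ)·k_gold = 2.1952 − 0.097·8.3735 ≈ 1.3830.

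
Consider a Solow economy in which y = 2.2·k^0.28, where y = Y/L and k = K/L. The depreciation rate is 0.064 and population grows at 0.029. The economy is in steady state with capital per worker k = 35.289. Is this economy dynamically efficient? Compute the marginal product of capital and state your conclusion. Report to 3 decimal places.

dynamically inefficient; MPK ≈ 0.047

n + δ = 0.029 + 0.064 = 0.093.
MPK = 0.28·2.2·k^(0.28−1) = 0.28·2.2·35.289^(-0.72) ≈ 0.0473.
MPK < 0.093, so the economy is dynamically inefficient (over-saving).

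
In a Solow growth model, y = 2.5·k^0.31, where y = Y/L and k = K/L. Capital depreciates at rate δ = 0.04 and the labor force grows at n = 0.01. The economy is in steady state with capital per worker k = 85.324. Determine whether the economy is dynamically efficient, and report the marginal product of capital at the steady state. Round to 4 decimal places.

n + δ = 0.01 + 0.04 = 0.05.
MPK = 0.31·2.5·k^(0.31−1) = 0.31·2.5·85.324^(-0.69) ≈ 0.0360.
MPK < 0.05, so the economy is dynamically inefficient (over-saving).

dynamically inefficient; MPK ≈ 0.0360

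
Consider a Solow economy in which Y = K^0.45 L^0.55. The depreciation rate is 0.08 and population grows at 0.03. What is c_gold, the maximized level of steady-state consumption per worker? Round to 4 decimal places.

n + δ = 0.03 + 0.08 = 0.11.
Setting f'(k) = n+δ gives 0.45·k^(0.45−1) = 0.11, hence k_gold = (0.45/0.11)^(1/0.55) ≈ 12.9539.
y_gold = 12.9539^0.45 ≈ 3.1665.
c_gold = y_gold − (n+δ)·k_gold = 3.1665 − 0.11·12.9539 ≈ 1.7416.

c_gold ≈ 1.7416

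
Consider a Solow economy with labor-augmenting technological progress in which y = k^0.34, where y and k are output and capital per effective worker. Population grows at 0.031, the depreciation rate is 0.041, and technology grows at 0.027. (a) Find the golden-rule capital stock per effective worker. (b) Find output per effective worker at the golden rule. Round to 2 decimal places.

Break-even investment rate: n + g + δ = 0.031 + 0.027 + 0.041 = 0.099.
Maximizing c = f(k) − (n+g+δ)·k gives f'(k) = n+g+δ, i.e. 0.34·k^(0.34−1) = 0.099, so k_gold = (0.34/0.099)^(1/0.66) ≈ 6.4846.
y_gold = 6.4846^0.34 ≈ 1.8882.

(a) k_gold ≈ 6.48; (b) y_gold ≈ 1.89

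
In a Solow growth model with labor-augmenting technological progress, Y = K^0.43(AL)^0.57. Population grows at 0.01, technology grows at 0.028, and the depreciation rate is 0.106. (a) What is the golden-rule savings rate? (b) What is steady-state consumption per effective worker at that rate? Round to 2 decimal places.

n + g + δ = 0.01 + 0.028 + 0.106 = 0.144.
For Cobb-Douglas, s_gold equals capital's share: s_gold = 0.43.
Setting f'(k) = n+g+δ gives 0.43·k^(0.43−1) = 0.144, hence k_gold = (0.43/0.144)^(1/0.57) ≈ 6.8158.
y_gold = 6.8158^0.43 ≈ 2.2825; c_gold = (1−0.43)·y_gold ≈ 1.3010.

(a) s_gold = 0.43; (b) c_gold ≈ 1.30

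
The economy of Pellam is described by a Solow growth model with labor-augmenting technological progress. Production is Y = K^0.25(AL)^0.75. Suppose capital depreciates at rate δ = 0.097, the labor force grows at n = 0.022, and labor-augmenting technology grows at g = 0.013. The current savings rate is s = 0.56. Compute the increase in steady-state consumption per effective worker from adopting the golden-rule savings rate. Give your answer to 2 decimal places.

Δc ≈ 0.22

Break-even investment rate: n + g + δ = 0.022 + 0.013 + 0.097 = 0.132.
Current steady state (s = 0.56): k* = (0.56/0.132)^(1/0.75) ≈ 6.8678, y* = 6.8678^0.25 ≈ 1.6188, c* = (1−0.56)·1.6188 ≈ 0.7123.
At the golden rule the marginal product of capital equals n+g+δ: 0.25·k^(0.25−1) = 0.132. Solving, k_gold = (0.25/0.132)^(1/0.75) ≈ 2.3433.
y_gold = 2.3433^0.25 ≈ 1.2372, c_gold = y_gold − 0.132·k_gold ≈ 0.9279.
Gain: Δc = 0.9279 − 0.7123 ≈ 0.2156.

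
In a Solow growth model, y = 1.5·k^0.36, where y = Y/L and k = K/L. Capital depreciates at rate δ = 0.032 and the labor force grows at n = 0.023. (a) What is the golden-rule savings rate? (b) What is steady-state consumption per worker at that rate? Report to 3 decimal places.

The effective depreciation rate is n + δ = 0.023 + 0.032 = 0.055.
For Cobb-Douglas, s_gold equals capital's share: s_gold = 0.36.
At the golden rule the marginal product of capital equals n+δ: 0.36·1.5·k^(0.36−1) = 0.055. Solving, k_gold = (0.36·1.5/0.055)^(1/0.64) ≈ 35.4853.
y_gold = 1.5·35.4853^0.36 ≈ 5.4214; c_gold = (1−0.36)·y_gold ≈ 3.4697.

(a) s_gold = 0.360; (b) c_gold ≈ 3.470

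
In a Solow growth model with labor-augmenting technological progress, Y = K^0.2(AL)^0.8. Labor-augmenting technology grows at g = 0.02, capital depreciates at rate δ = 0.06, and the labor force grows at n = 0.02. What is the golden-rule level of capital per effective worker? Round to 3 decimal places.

The effective depreciation rate is n + g + δ = 0.02 + 0.02 + 0.06 = 0.1.
Golden rule sets MPK = n+g+δ: 0.2·k^(0.2−1) = 0.1, so k_gold = (0.2/0.1)^(1/0.8) ≈ 2.3784.

k_gold ≈ 2.378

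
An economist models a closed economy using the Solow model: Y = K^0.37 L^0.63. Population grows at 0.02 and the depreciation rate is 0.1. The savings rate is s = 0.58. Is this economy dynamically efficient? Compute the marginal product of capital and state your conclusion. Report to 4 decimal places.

dynamically inefficient; MPK ≈ 0.0766

Capital per worker breaks even when investment replaces (n + δ)·k; here n + δ = 0.12.
Steady-state k*: s·k^0.37 = 0.12·k gives k* = (0.58/0.12)^(1/0.63) ≈ 12.1929.
MPK = 0.37·12.1929^(-0.63) ≈ 0.0766.
MPK < n+δ = 0.12, so the economy is dynamically inefficient (over-saving).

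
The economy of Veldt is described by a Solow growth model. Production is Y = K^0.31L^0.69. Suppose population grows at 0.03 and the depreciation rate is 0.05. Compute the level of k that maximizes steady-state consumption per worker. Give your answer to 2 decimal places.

n + δ = 0.03 + 0.05 = 0.08.
Maximizing c = f(k) − (n+δ)·k gives f'(k) = n+δ, i.e. 0.31·k^(0.31−1) = 0.08, so k_gold = (0.31/0.08)^(1/0.69) ≈ 7.1214.

k_gold ≈ 7.12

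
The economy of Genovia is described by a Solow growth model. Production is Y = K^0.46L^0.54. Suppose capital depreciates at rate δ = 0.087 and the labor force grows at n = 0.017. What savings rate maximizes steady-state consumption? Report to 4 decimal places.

Capital per worker breaks even when investment replaces (n + δ)·k; here n + δ = 0.104.
At the golden rule MPK = n+δ, and in any Cobb-Douglas steady state s = (n+δ)·k/y = MPK·k/y = capital's share 0.46.

s_gold = 0.4600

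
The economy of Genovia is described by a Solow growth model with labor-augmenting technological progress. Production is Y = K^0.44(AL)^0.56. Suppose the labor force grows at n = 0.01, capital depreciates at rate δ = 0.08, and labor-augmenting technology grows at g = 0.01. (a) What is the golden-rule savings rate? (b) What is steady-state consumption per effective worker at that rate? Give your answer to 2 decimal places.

(a) s_gold = 0.44; (b) c_gold ≈ 1.79

Break-even investment rate: n + g + δ = 0.01 + 0.01 + 0.08 = 0.1.
For Cobb-Douglas, s_gold equals capital's share: s_gold = 0.44.
At the golden rule the marginal product of capital equals n+g+δ: 0.44·k^(0.44−1) = 0.1. Solving, k_gold = (0.44/0.1)^(1/0.56) ≈ 14.0936.
y_gold = 14.0936^0.44 ≈ 3.2031; c_gold = (1−0.44)·y_gold ≈ 1.7937.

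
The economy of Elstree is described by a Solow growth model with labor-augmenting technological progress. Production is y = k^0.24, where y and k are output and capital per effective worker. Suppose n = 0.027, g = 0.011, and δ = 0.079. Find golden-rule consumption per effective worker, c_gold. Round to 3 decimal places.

c_gold ≈ 0.954

Capital per effective worker breaks even when investment replaces (n + g + δ)·k; here n + g + δ = 0.117.
Maximizing c = f(k) − (n+g+δ)·k gives f'(k) = n+g+δ, i.e. 0.24·k^(0.24−1) = 0.117, so k_gold = (0.24/0.117)^(1/0.76) ≈ 2.5737.
y_gold = 2.5737^0.24 ≈ 1.2547.
c_gold = y_gold − (n+g+δ)·k_gold = 1.2547 − 0.117·2.5737 ≈ 0.9536.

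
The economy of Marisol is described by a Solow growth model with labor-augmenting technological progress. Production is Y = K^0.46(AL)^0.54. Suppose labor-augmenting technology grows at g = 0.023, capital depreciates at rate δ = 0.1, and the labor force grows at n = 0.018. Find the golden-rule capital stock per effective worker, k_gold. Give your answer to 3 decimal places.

The effective depreciation rate is n + g + δ = 0.018 + 0.023 + 0.1 = 0.141.
At the golden rule the marginal product of capital equals n+g+δ: 0.46·k^(0.46−1) = 0.141. Solving, k_gold = (0.46/0.141)^(1/0.54) ≈ 8.9330.

k_gold ≈ 8.933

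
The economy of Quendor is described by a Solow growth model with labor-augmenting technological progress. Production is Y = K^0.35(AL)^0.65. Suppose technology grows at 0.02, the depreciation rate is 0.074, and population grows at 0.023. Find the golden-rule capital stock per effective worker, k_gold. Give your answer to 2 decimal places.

Capital per effective worker breaks even when investment replaces (n + g + δ)·k; here n + g + δ = 0.117.
At the golden rule the marginal product of capital equals n+g+δ: 0.35·k^(0.35−1) = 0.117. Solving, k_gold = (0.35/0.117)^(1/0.65) ≈ 5.3967.

k_gold ≈ 5.40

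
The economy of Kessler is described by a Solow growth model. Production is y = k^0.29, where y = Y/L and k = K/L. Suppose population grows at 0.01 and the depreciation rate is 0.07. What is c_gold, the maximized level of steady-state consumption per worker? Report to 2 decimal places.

c_gold ≈ 1.20

n + δ = 0.01 + 0.07 = 0.08.
Golden rule sets MPK = n+δ: 0.29·k^(0.29−1) = 0.08, so k_gold = (0.29/0.08)^(1/0.71) ≈ 6.1342.
y_gold = 6.1342^0.29 ≈ 1.6922.
c_gold = y_gold − (n+δ)·k_gold = 1.6922 − 0.08·6.1342 ≈ 1.2015.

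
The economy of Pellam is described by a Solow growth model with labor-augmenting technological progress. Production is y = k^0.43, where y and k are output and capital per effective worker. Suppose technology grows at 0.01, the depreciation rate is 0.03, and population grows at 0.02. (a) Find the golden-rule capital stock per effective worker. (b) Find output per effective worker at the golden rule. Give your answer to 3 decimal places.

(a) k_gold ≈ 31.663; (b) y_gold ≈ 4.418

Capital per effective worker breaks even when investment replaces (n + g + δ)·k; here n + g + δ = 0.06.
Maximizing c = f(k) − (n+g+δ)·k gives f'(k) = n+g+δ, i.e. 0.43·k^(0.43−1) = 0.06, so k_gold = (0.43/0.06)^(1/0.57) ≈ 31.6633.
y_gold = 31.6633^0.43 ≈ 4.4181.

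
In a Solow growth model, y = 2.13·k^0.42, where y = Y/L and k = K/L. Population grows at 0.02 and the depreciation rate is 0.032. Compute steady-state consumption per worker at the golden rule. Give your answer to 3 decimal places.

c_gold ≈ 9.696

Capital per worker breaks even when investment replaces (n + δ)·k; here n + δ = 0.052.
Setting f'(k) = n+δ gives 0.42·2.13·k^(0.42−1) = 0.052, hence k_gold = (0.42·2.13/0.052)^(1/0.58) ≈ 135.0171.
y_gold = 2.13·135.0171^0.42 ≈ 16.7164.
c_gold = y_gold − (n+δ)·k_gold = 16.7164 − 0.052·135.0171 ≈ 9.6955.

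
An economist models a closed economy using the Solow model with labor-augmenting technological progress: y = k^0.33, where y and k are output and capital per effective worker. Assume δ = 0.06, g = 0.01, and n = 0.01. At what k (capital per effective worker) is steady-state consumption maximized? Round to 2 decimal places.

The effective depreciation rate is n + g + δ = 0.01 + 0.01 + 0.06 = 0.08.
Golden rule sets MPK = n+g+δ: 0.33·k^(0.33−1) = 0.08, so k_gold = (0.33/0.08)^(1/0.67) ≈ 8.2898.

k_gold ≈ 8.29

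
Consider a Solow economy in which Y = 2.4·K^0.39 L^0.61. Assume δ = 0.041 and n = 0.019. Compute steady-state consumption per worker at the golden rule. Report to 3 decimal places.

c_gold ≈ 8.479

n + δ = 0.019 + 0.041 = 0.06.
At the golden rule the marginal product of capital equals n+δ: 0.39·2.4·k^(0.39−1) = 0.06. Solving, k_gold = (0.39·2.4/0.06)^(1/0.61) ≈ 90.3529.
y_gold = 2.4·90.3529^0.39 ≈ 13.9004.
c_gold = y_gold − (n+δ)·k_gold = 13.9004 − 0.06·90.3529 ≈ 8.4793.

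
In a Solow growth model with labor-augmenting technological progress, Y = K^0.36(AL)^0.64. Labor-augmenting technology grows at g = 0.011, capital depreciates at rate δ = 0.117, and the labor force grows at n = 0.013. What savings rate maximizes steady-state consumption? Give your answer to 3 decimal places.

s_gold = 0.360

Break-even investment rate: n + g + δ = 0.013 + 0.011 + 0.117 = 0.141.
At the golden rule MPK = n+g+δ, and in any Cobb-Douglas steady state s = (n+g+δ)·k/y = MPK·k/y = capital's share 0.36.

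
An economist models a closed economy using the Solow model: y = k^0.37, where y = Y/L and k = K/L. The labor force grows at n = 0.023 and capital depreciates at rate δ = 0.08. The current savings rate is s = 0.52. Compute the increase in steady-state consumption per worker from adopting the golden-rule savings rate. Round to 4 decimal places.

The effective depreciation rate is n + δ = 0.023 + 0.08 = 0.103.
Current steady state (s = 0.52): k* = (0.52/0.103)^(1/0.63) ≈ 13.0658, y* = 13.0658^0.37 ≈ 2.5880, c* = (1−0.52)·2.5880 ≈ 1.2423.
Setting f'(k) = n+δ gives 0.37·k^(0.37−1) = 0.103, hence k_gold = (0.37/0.103)^(1/0.63) ≈ 7.6126.
y_gold = 7.6126^0.37 ≈ 2.1192, c_gold = y_gold − 0.103·k_gold ≈ 1.3351.
Gain: Δc = 1.3351 − 1.2423 ≈ 0.0928.

Δc ≈ 0.0928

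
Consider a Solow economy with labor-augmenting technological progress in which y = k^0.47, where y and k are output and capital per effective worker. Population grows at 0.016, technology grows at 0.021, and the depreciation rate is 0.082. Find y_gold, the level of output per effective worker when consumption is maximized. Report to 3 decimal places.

y_gold ≈ 3.381

Capital per effective worker breaks even when investment replaces (n + g + δ)·k; here n + g + δ = 0.119.
Golden rule sets MPK = n+g+δ: 0.47·k^(0.47−1) = 0.119, so k_gold = (0.47/0.119)^(1/0.53) ≈ 13.3527.
Output: y_gold = k_gold^0.47 = 13.3527^0.47 ≈ 3.3808.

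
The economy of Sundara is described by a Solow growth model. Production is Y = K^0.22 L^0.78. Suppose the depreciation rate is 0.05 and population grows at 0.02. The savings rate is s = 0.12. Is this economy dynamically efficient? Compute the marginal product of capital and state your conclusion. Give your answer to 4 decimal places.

dynamically efficient; MPK ≈ 0.1283

n + δ = 0.02 + 0.05 = 0.07.
Steady-state k*: s·k^0.22 = 0.07·k gives k* = (0.12/0.07)^(1/0.78) ≈ 1.9958.
MPK = 0.22·1.9958^(-0.78) ≈ 0.1283.
MPK > n+δ = 0.07, so the economy is dynamically efficient (under-saving).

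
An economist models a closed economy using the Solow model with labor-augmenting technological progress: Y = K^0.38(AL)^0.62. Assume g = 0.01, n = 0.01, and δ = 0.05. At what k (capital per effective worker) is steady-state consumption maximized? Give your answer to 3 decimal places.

k_gold ≈ 15.310

The effective depreciation rate is n + g + δ = 0.01 + 0.01 + 0.05 = 0.07.
At the golden rule the marginal product of capital equals n+g+δ: 0.38·k^(0.38−1) = 0.07. Solving, k_gold = (0.38/0.07)^(1/0.62) ≈ 15.3101.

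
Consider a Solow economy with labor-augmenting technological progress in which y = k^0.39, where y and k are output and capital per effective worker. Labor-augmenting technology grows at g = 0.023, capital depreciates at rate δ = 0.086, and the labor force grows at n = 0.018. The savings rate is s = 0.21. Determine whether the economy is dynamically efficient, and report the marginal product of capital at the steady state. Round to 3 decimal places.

dynamically efficient; MPK ≈ 0.236

Capital per effective worker breaks even when investment replaces (n + g + δ)·k; here n + g + δ = 0.127.
Steady-state k*: s·k^0.39 = 0.127·k gives k* = (0.21/0.127)^(1/0.61) ≈ 2.2806.
MPK = 0.39·2.2806^(-0.61) ≈ 0.2359.
MPK > n+g+δ = 0.127, so the economy is dynamically efficient (under-saving).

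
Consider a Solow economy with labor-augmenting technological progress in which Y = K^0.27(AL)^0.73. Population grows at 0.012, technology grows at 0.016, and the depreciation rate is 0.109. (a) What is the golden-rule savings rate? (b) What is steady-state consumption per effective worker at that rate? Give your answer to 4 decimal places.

Capital per effective worker breaks even when investment replaces (n + g + δ)·k; here n + g + δ = 0.137.
For Cobb-Douglas, s_gold equals capital's share: s_gold = 0.27.
Maximizing c = f(k) − (n+g+δ)·k gives f'(k) = n+g+δ, i.e. 0.27·k^(0.27−1) = 0.137, so k_gold = (0.27/0.137)^(1/0.73) ≈ 2.5329.
y_gold = 2.5329^0.27 ≈ 1.2852; c_gold = (1−0.27)·y_gold ≈ 0.9382.

(a) s_gold = 0.2700; (b) c_gold ≈ 0.9382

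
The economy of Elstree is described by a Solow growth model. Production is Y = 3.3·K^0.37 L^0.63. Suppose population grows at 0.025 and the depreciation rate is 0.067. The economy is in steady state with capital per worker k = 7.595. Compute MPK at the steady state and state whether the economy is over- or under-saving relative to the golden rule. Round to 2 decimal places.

Capital per worker breaks even when investment replaces (n + δ)·k; here n + δ = 0.092.
MPK = 0.37·3.3·k^(0.37−1) = 0.37·3.3·7.595^(-0.63) ≈ 0.3404.
MPK > 0.092, so the economy is dynamically efficient (under-saving).

under-saving; MPK ≈ 0.34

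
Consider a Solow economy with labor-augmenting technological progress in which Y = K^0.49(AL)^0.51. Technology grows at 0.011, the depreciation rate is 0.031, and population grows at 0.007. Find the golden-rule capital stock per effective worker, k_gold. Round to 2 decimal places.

The effective depreciation rate is n + g + δ = 0.007 + 0.011 + 0.031 = 0.049.
Maximizing c = f(k) − (n+g+δ)·k gives f'(k) = n+g+δ, i.e. 0.49·k^(0.49−1) = 0.049, so k_gold = (0.49/0.049)^(1/0.51) ≈ 91.3659.

k_gold ≈ 91.37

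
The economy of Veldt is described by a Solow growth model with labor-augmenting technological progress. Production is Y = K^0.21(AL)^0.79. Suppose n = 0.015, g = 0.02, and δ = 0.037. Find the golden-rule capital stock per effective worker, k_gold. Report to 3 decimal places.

n + g + δ = 0.015 + 0.02 + 0.037 = 0.072.
Setting f'(k) = n+g+δ gives 0.21·k^(0.21−1) = 0.072, hence k_gold = (0.21/0.072)^(1/0.79) ≈ 3.8767.

k_gold ≈ 3.877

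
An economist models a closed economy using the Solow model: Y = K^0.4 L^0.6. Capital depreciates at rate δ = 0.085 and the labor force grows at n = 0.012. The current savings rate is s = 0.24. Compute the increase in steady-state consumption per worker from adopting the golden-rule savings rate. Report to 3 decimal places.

n + δ = 0.012 + 0.085 = 0.097.
Current steady state (s = 0.24): k* = (0.24/0.097)^(1/0.6) ≈ 4.5262, y* = 4.5262^0.4 ≈ 1.8293, c* = (1−0.24)·1.8293 ≈ 1.3903.
Golden rule sets MPK = n+δ: 0.4·k^(0.4−1) = 0.097, so k_gold = (0.4/0.097)^(1/0.6) ≈ 10.6043.
y_gold = 10.6043^0.4 ≈ 2.5715, c_gold = y_gold − 0.097·k_gold ≈ 1.5429.
Gain: Δc = 1.5429 − 1.3903 ≈ 0.1526.

Δc ≈ 0.153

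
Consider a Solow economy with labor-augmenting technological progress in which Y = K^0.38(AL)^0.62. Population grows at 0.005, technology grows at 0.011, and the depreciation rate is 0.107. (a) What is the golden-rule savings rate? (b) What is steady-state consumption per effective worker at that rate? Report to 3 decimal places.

The effective depreciation rate is n + g + δ = 0.005 + 0.011 + 0.107 = 0.123.
For Cobb-Douglas, s_gold equals capital's share: s_gold = 0.38.
Setting f'(k) = n+g+δ gives 0.38·k^(0.38−1) = 0.123, hence k_gold = (0.38/0.123)^(1/0.62) ≈ 6.1677.
y_gold = 6.1677^0.38 ≈ 1.9964; c_gold = (1−0.38)·y_gold ≈ 1.2378.

(a) s_gold = 0.380; (b) c_gold ≈ 1.238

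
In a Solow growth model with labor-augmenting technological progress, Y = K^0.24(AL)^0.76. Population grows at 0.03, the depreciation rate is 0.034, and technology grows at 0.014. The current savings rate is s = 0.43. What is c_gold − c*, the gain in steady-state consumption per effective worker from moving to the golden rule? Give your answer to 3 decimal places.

The effective depreciation rate is n + g + δ = 0.03 + 0.014 + 0.034 = 0.078.
Current steady state (s = 0.43): k* = (0.43/0.078)^(1/0.76) ≈ 9.4513, y* = 9.4513^0.24 ≈ 1.7144, c* = (1−0.43)·1.7144 ≈ 0.9772.
Setting f'(k) = n+g+δ gives 0.24·k^(0.24−1) = 0.078, hence k_gold = (0.24/0.078)^(1/0.76) ≈ 4.3879.
y_gold = 4.3879^0.24 ≈ 1.4261, c_gold = y_gold − 0.078·k_gold ≈ 1.0838.
Gain: Δc = 1.0838 − 0.9772 ≈ 0.1066.

Δc ≈ 0.107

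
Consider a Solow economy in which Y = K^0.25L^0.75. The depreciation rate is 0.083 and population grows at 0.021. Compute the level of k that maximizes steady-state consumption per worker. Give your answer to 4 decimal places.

The effective depreciation rate is n + δ = 0.021 + 0.083 = 0.104.
At the golden rule the marginal product of capital equals n+δ: 0.25·k^(0.25−1) = 0.104. Solving, k_gold = (0.25/0.104)^(1/0.75) ≈ 3.2201.

k_gold ≈ 3.2201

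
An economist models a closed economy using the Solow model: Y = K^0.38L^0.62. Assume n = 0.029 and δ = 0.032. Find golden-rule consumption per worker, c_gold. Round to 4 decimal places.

c_gold ≈ 1.9025

Break-even investment rate: n + δ = 0.029 + 0.032 = 0.061.
Setting f'(k) = n+δ gives 0.38·k^(0.38−1) = 0.061, hence k_gold = (0.38/0.061)^(1/0.62) ≈ 19.1151.
y_gold = 19.1151^0.38 ≈ 3.0685.
c_gold = y_gold − (n+δ)·k_gold = 3.0685 − 0.061·19.1151 ≈ 1.9025.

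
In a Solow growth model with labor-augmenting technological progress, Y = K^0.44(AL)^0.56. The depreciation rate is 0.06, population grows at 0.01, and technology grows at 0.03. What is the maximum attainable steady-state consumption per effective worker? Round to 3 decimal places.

c_gold ≈ 1.794

The effective depreciation rate is n + g + δ = 0.01 + 0.03 + 0.06 = 0.1.
Golden rule sets MPK = n+g+δ: 0.44·k^(0.44−1) = 0.1, so k_gold = (0.44/0.1)^(1/0.56) ≈ 14.0936.
y_gold = 14.0936^0.44 ≈ 3.2031.
c_gold = y_gold − (n+g+δ)·k_gold = 3.2031 − 0.1·14.0936 ≈ 1.7937.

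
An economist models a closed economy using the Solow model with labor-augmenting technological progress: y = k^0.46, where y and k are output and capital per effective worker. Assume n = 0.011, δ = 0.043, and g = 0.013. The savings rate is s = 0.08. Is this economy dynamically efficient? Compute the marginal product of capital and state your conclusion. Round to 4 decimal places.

dynamically efficient; MPK ≈ 0.3853

Break-even investment rate: n + g + δ = 0.011 + 0.013 + 0.043 = 0.067.
Steady-state k*: s·k^0.46 = 0.067·k gives k* = (0.08/0.067)^(1/0.54) ≈ 1.3887.
MPK = 0.46·1.3887^(-0.54) ≈ 0.3853.
MPK > n+g+δ = 0.067, so the economy is dynamically efficient (under-saving).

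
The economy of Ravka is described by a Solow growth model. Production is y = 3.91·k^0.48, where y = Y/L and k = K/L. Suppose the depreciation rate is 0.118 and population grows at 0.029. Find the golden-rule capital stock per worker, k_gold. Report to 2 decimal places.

Capital per worker breaks even when investment replaces (n + δ)·k; here n + δ = 0.147.
At the golden rule the marginal product of capital equals n+δ: 0.48·3.91·k^(0.48−1) = 0.147. Solving, k_gold = (0.48·3.91/0.147)^(1/0.52) ≈ 134.0037.

k_gold ≈ 134.00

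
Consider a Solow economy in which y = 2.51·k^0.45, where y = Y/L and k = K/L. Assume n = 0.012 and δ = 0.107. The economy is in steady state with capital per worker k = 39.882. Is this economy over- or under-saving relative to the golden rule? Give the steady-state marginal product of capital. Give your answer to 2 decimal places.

under-saving; MPK ≈ 0.15

Capital per worker breaks even when investment replaces (n + δ)·k; here n + δ = 0.119.
MPK = 0.45·2.51·k^(0.45−1) = 0.45·2.51·39.882^(-0.55) ≈ 0.1488.
MPK > 0.119, so the economy is dynamically efficient (under-saving).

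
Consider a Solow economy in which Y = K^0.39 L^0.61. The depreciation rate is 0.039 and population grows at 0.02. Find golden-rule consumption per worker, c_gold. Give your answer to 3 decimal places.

c_gold ≈ 2.040

Break-even investment rate: n + δ = 0.02 + 0.039 = 0.059.
At the golden rule the marginal product of capital equals n+δ: 0.39·k^(0.39−1) = 0.059. Solving, k_gold = (0.39/0.059)^(1/0.61) ≈ 22.1111.
y_gold = 22.1111^0.39 ≈ 3.3450.
c_gold = y_gold − (n+δ)·k_gold = 3.3450 − 0.059·22.1111 ≈ 2.0405.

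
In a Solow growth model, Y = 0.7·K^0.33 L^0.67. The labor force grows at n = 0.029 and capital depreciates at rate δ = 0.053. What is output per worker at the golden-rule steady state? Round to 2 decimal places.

y_gold ≈ 1.17

Break-even investment rate: n + δ = 0.029 + 0.053 = 0.082.
Setting f'(k) = n+δ gives 0.33·0.7·k^(0.33−1) = 0.082, hence k_gold = (0.33·0.7/0.082)^(1/0.67) ≈ 4.6918.
Output: y_gold = 0.7·k_gold^0.33 = 0.7·4.6918^0.33 ≈ 1.1658.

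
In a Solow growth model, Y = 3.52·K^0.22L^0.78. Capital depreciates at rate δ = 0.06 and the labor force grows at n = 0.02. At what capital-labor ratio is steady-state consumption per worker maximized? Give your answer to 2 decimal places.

k_gold ≈ 18.36

The effective depreciation rate is n + δ = 0.02 + 0.06 = 0.08.
Setting f'(k) = n+δ gives 0.22·3.52·k^(0.22−1) = 0.08, hence k_gold = (0.22·3.52/0.08)^(1/0.78) ≈ 18.3630.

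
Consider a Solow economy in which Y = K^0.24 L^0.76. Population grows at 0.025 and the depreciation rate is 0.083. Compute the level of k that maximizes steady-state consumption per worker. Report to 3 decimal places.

The effective depreciation rate is n + δ = 0.025 + 0.083 = 0.108.
Golden rule sets MPK = n+δ: 0.24·k^(0.24−1) = 0.108, so k_gold = (0.24/0.108)^(1/0.76) ≈ 2.8596.

k_gold ≈ 2.860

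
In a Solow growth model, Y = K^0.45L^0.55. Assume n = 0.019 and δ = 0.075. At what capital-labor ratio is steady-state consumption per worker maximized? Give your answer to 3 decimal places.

k_gold ≈ 17.239

The effective depreciation rate is n + δ = 0.019 + 0.075 = 0.094.
Maximizing c = f(k) − (n+δ)·k gives f'(k) = n+δ, i.e. 0.45·k^(0.45−1) = 0.094, so k_gold = (0.45/0.094)^(1/0.55) ≈ 17.2392.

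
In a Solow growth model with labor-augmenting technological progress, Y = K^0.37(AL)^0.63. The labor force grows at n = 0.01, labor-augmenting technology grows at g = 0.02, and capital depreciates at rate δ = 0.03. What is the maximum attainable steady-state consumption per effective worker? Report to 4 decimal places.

c_gold ≈ 1.8337

Capital per effective worker breaks even when investment replaces (n + g + δ)·k; here n + g + δ = 0.06.
Maximizing c = f(k) − (n+g+δ)·k gives f'(k) = n+g+δ, i.e. 0.37·k^(0.37−1) = 0.06, so k_gold = (0.37/0.06)^(1/0.63) ≈ 17.9493.
y_gold = 17.9493^0.37 ≈ 2.9107.
c_gold = y_gold − (n+g+δ)·k_gold = 2.9107 − 0.06·17.9493 ≈ 1.8337.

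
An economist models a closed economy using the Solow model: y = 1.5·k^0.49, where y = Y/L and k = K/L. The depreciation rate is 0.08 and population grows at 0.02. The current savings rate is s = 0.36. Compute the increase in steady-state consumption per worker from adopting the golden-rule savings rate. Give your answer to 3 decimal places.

The effective depreciation rate is n + δ = 0.02 + 0.08 = 0.1.
Current steady state (s = 0.36): k* = (0.36·1.5/0.1)^(1/0.51) ≈ 27.2939, y* = 1.5·27.2939^0.49 ≈ 7.5816, c* = (1−0.36)·7.5816 ≈ 4.8523.
Maximizing c = f(k) − (n+δ)·k gives f'(k) = n+δ, i.e. 0.49·1.5·k^(0.49−1) = 0.1, so k_gold = (0.49·1.5/0.1)^(1/0.51) ≈ 49.9577.
y_gold = 1.5·49.9577^0.49 ≈ 10.1955, c_gold = y_gold − 0.1·k_gold ≈ 5.1997.
Gain: Δc = 5.1997 − 4.8523 ≈ 0.3474.

Δc ≈ 0.347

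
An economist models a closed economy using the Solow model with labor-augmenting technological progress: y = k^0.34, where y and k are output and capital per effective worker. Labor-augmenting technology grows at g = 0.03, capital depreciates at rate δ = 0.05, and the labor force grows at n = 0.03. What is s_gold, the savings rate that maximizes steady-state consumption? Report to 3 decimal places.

Capital per effective worker breaks even when investment replaces (n + g + δ)·k; here n + g + δ = 0.11.
At the golden rule MPK = n+g+δ, and in any Cobb-Douglas steady state s = (n+g+δ)·k/y = MPK·k/y = capital's share 0.34.

s_gold = 0.340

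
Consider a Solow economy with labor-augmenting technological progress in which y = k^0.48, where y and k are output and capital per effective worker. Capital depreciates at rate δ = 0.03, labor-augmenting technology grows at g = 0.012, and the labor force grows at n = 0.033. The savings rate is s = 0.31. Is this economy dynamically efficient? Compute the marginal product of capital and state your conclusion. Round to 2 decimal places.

dynamically efficient; MPK ≈ 0.12

The effective depreciation rate is n + g + δ = 0.033 + 0.012 + 0.03 = 0.075.
Steady-state k*: s·k^0.48 = 0.075·k gives k* = (0.31/0.075)^(1/0.52) ≈ 15.3177.
MPK = 0.48·15.3177^(-0.52) ≈ 0.1161.
MPK > n+g+δ = 0.075, so the economy is dynamically efficient (under-saving).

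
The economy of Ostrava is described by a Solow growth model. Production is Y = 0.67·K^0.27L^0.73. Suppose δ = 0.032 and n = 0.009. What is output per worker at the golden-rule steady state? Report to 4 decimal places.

y_gold ≈ 1.1601

The effective depreciation rate is n + δ = 0.009 + 0.032 = 0.041.
Setting f'(k) = n+δ gives 0.27·0.67·k^(0.27−1) = 0.041, hence k_gold = (0.27·0.67/0.041)^(1/0.73) ≈ 7.6399.
Output: y_gold = 0.67·k_gold^0.27 = 0.67·7.6399^0.27 ≈ 1.1601.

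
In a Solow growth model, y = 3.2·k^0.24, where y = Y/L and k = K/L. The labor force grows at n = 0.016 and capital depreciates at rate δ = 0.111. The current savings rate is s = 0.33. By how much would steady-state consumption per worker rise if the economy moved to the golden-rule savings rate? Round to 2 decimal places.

Capital per worker breaks even when investment replaces (n + δ)·k; here n + δ = 0.127.
Current steady state (s = 0.33): k* = (0.33·3.2/0.127)^(1/0.76) ≈ 16.2309, y* = 3.2·16.2309^0.24 ≈ 6.2464, c* = (1−0.33)·6.2464 ≈ 4.1851.
Golden rule sets MPK = n+δ: 0.24·3.2·k^(0.24−1) = 0.127, so k_gold = (0.24·3.2/0.127)^(1/0.76) ≈ 10.6749.
y_gold = 3.2·10.6749^0.24 ≈ 5.6488, c_gold = y_gold − 0.127·k_gold ≈ 4.2931.
Gain: Δc = 4.2931 − 4.1851 ≈ 0.1080.

Δc ≈ 0.11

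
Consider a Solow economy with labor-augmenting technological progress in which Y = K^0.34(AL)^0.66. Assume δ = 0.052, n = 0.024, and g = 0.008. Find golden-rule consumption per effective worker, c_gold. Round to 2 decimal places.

Break-even investment rate: n + g + δ = 0.024 + 0.008 + 0.052 = 0.084.
Golden rule sets MPK = n+g+δ: 0.34·k^(0.34−1) = 0.084, so k_gold = (0.34/0.084)^(1/0.66) ≈ 8.3176.
y_gold = 8.3176^0.34 ≈ 2.0549.
c_gold = y_gold − (n+g+δ)·k_gold = 2.0549 − 0.084·8.3176 ≈ 1.3563.

c_gold ≈ 1.36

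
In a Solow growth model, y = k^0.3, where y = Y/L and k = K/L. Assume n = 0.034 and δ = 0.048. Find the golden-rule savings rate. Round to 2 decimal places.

The effective depreciation rate is n + δ = 0.034 + 0.048 = 0.082.
At the golden rule MPK = n+δ, and in any Cobb-Douglas steady state s = (n+δ)·k/y = MPK·k/y = capital's share 0.3.

s_gold = 0.30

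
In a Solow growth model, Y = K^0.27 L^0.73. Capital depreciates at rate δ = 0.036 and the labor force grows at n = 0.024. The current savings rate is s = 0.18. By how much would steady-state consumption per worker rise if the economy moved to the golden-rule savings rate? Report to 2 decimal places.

Capital per worker breaks even when investment replaces (n + δ)·k; here n + δ = 0.06.
Current steady state (s = 0.18): k* = (0.18/0.06)^(1/0.73) ≈ 4.5039, y* = 4.5039^0.27 ≈ 1.5013, c* = (1−0.18)·1.5013 ≈ 1.2311.
Golden rule sets MPK = n+δ: 0.27·k^(0.27−1) = 0.06, so k_gold = (0.27/0.06)^(1/0.73) ≈ 7.8490.
y_gold = 7.8490^0.27 ≈ 1.7442, c_gold = y_gold − 0.06·k_gold ≈ 1.2733.
Gain: Δc = 1.2733 − 1.2311 ≈ 0.0422.

Δc ≈ 0.04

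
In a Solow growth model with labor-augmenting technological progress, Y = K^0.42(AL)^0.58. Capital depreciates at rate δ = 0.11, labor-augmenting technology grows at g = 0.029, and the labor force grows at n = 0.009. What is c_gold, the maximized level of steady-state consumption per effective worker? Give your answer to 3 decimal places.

c_gold ≈ 1.234

Capital per effective worker breaks even when investment replaces (n + g + δ)·k; here n + g + δ = 0.148.
Golden rule sets MPK = n+g+δ: 0.42·k^(0.42−1) = 0.148, so k_gold = (0.42/0.148)^(1/0.58) ≈ 6.0397.
y_gold = 6.0397^0.42 ≈ 2.1283.
c_gold = y_gold − (n+g+δ)·k_gold = 2.1283 − 0.148·6.0397 ≈ 1.2344.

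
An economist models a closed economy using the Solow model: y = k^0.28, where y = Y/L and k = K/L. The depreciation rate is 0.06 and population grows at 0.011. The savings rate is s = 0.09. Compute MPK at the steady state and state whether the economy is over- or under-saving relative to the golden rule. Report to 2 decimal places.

n + δ = 0.011 + 0.06 = 0.071.
Steady-state k*: s·k^0.28 = 0.071·k gives k* = (0.09/0.071)^(1/0.72) ≈ 1.3901.
MPK = 0.28·1.3901^(-0.72) ≈ 0.2209.
MPK > n+δ = 0.071, so the economy is dynamically efficient (under-saving).

under-saving; MPK ≈ 0.22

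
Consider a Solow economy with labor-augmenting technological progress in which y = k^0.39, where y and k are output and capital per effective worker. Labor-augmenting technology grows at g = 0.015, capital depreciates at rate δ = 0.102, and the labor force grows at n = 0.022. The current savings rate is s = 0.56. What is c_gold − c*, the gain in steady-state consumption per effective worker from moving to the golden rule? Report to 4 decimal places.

The effective depreciation rate is n + g + δ = 0.022 + 0.015 + 0.102 = 0.139.
Current steady state (s = 0.56): k* = (0.56/0.139)^(1/0.61) ≈ 9.8195, y* = 9.8195^0.39 ≈ 2.4373, c* = (1−0.56)·2.4373 ≈ 1.0724.
Golden rule sets MPK = n+g+δ: 0.39·k^(0.39−1) = 0.139, so k_gold = (0.39/0.139)^(1/0.61) ≈ 5.4264.
y_gold = 5.4264^0.39 ≈ 1.9340, c_gold = y_gold − 0.139·k_gold ≈ 1.1797.
Gain: Δc = 1.1797 − 1.0724 ≈ 0.1073.

Δc ≈ 0.1073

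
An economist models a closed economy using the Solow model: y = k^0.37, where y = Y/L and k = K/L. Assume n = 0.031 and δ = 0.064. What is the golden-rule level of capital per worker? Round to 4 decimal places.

Capital per worker breaks even when investment replaces (n + δ)·k; here n + δ = 0.095.
Setting f'(k) = n+δ gives 0.37·k^(0.37−1) = 0.095, hence k_gold = (0.37/0.095)^(1/0.63) ≈ 8.6550.

k_gold ≈ 8.6550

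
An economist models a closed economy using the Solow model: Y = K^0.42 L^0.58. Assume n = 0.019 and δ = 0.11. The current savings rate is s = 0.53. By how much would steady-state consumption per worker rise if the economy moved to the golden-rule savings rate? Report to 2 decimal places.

n + δ = 0.019 + 0.11 = 0.129.
Current steady state (s = 0.53): k* = (0.53/0.129)^(1/0.58) ≈ 11.4309, y* = 11.4309^0.42 ≈ 2.7822, c* = (1−0.53)·2.7822 ≈ 1.3076.
At the golden rule the marginal product of capital equals n+δ: 0.42·k^(0.42−1) = 0.129. Solving, k_gold = (0.42/0.129)^(1/0.58) ≈ 7.6541.
y_gold = 7.6541^0.42 ≈ 2.3509, c_gold = y_gold − 0.129·k_gold ≈ 1.3635.
Gain: Δc = 1.3635 − 1.3076 ≈ 0.0559.

Δc ≈ 0.06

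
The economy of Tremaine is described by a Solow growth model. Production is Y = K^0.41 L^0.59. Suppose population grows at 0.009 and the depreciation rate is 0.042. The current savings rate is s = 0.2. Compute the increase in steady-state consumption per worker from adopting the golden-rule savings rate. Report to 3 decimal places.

Δc ≈ 0.444

n + δ = 0.009 + 0.042 = 0.051.
Current steady state (s = 0.2): k* = (0.2/0.051)^(1/0.59) ≈ 10.1359, y* = 10.1359^0.41 ≈ 2.5847, c* = (1−0.2)·2.5847 ≈ 2.0677.
Golden rule sets MPK = n+δ: 0.41·k^(0.41−1) = 0.051, so k_gold = (0.41/0.051)^(1/0.59) ≈ 34.2185.
y_gold = 34.2185^0.41 ≈ 4.2564, c_gold = y_gold − 0.051·k_gold ≈ 2.5113.
Gain: Δc = 2.5113 − 2.0677 ≈ 0.4436.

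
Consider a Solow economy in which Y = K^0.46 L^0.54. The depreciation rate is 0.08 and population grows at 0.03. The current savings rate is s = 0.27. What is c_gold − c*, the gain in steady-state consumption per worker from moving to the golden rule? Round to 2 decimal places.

The effective depreciation rate is n + δ = 0.03 + 0.08 = 0.11.
Current steady state (s = 0.27): k* = (0.27/0.11)^(1/0.54) ≈ 5.2743, y* = 5.2743^0.46 ≈ 2.1488, c* = (1−0.27)·2.1488 ≈ 1.5686.
At the golden rule the marginal product of capital equals n+δ: 0.46·k^(0.46−1) = 0.11. Solving, k_gold = (0.46/0.11)^(1/0.54) ≈ 14.1474.
y_gold = 14.1474^0.46 ≈ 3.3831, c_gold = y_gold − 0.11·k_gold ≈ 1.8269.
Gain: Δc = 1.8269 − 1.5686 ≈ 0.2582.

Δc ≈ 0.26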